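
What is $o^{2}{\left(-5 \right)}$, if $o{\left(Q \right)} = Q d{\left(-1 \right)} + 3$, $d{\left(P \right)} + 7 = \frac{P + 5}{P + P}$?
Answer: $2304$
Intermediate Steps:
$d{\left(P \right)} = -7 + \frac{5 + P}{2 P}$ ($d{\left(P \right)} = -7 + \frac{P + 5}{P + P} = -7 + \frac{5 + P}{2 P}$)
$o{\left(Q \right)} = 3 - 9 Q$ ($o{\left(Q \right)} = Q \frac{5 - -13}{2 \left(-1\right)} + 3 = Q \frac{1}{2} \left(-1\right) \left(5 + 13\right) + 3 = Q \frac{1}{2} \left(-1\right) 18 + 3 = Q \left(-9\right) + 3 = - 9 Q + 3 = 3 - 9 Q$)
$o^{2}{\left(-5 \right)} = \left(3 - -45\right)^{2} = \left(3 + 45\right)^{2} = 48^{2} = 2304$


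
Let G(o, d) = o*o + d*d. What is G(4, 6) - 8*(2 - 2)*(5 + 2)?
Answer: 52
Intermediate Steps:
G(o, d) = d² + o² (G(o, d) = o² + d² = d² + o²)
G(4, 6) - 8*(2 - 2)*(5 + 2) = (6² + 4²) - 8*(2 - 2)*(5 + 2) = (36 + 16) - 0*7 = 52 - 8*0 = 52 + 0 = 52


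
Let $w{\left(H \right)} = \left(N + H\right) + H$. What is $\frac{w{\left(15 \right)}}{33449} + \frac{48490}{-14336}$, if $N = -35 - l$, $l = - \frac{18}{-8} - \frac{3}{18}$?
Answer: $- \frac{2433065335}{719287296} \approx -3.3826$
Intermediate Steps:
$l = \frac{25}{12}$ ($l = \left(-18\right) \left(- \frac{1}{8}\right) - \frac{1}{6} = \frac{9}{4} - \frac{1}{6} = \frac{25}{12} \approx 2.0833$)
$N = - \frac{445}{12}$ ($N = -35 - \frac{25}{12} = - \frac{445}{12} \approx -37.083$)
$w{\left(H \right)} = - \frac{445}{12} + 2 H$ ($w{\left(H \right)} = \left(- \frac{445}{12} + H\right) + H = - \frac{445}{12} + 2 H$)
$\frac{w{\left(15 \right)}}{33449} + \frac{48490}{-14336} = \frac{- \frac{445}{12} + 2 \cdot 15}{33449} + \frac{48490}{-14336} = \left(- \frac{445}{12} + 30\right) \frac{1}{33449} + 48490 \left(- \frac{1}{14336}\right) = \left(- \frac{85}{12}\right) \frac{1}{33449} - \frac{24245}{7168} = - \frac{85}{401388} - \frac{24245}{7168} = - \frac{2433065335}{719287296}$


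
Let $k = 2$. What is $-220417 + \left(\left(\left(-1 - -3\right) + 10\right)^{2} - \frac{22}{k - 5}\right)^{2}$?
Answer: $- \frac{1777637}{9} \approx -1.9752 \cdot 10^{5}$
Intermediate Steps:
$-220417 + \left(\left(\left(-1 - -3\right) + 10\right)^{2} - \frac{22}{k - 5}\right)^{2} = -220417 + \left(\left(\left(-1 - -3\right) + 10\right)^{2} - \frac{22}{2 - 5}\right)^{2} = -220417 + \left(\left(\left(-1 + 3\right) + 10\right)^{2} - \frac{22}{-3}\right)^{2} = -220417 + \left(\left(2 + 10\right)^{2} - - \frac{22}{3}\right)^{2} = -220417 + \left(12^{2} + \frac{22}{3}\right)^{2} = -220417 + \left(144 + \frac{22}{3}\right)^{2} = -220417 + \left(\frac{454}{3}\right)^{2} = -220417 + \frac{206116}{9} = - \frac{1777637}{9}$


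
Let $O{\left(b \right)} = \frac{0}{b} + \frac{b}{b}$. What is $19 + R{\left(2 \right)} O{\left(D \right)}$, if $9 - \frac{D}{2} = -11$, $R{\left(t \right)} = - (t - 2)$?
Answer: $19$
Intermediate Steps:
$R{\left(t \right)} = 2 - t$ ($R{\left(t \right)} = - (t - 2) = - (-2 + t) = 2 - t$)
$D = 40$ ($D = 18 - -22 = 18 + 22 = 40$)
$O{\left(b \right)} = 1$ ($O{\left(b \right)} = 0 + 1 = 1$)
$19 + R{\left(2 \right)} O{\left(D \right)} = 19 + \left(2 - 2\right) 1 = 19 + 0 \cdot 1 = 19 + 0 = 19$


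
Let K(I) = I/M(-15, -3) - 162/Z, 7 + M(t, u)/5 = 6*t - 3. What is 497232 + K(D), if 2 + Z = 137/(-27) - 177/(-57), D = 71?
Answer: 126555896111/254500 ≈ 4.9727e+5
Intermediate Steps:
M(t, u) = -50 + 30*t (M(t, u) = -35 + 5*(6*t - 3) = -35 + 5*(-3 + 6*t) = -35 + (-15 + 30*t) = -50 + 30*t)
Z = -2036/513 (Z = -2 + (137/(-27) - 177/(-57)) = -2 + (137*(-1/27) - 177*(-1/57)) = -2 + (-137/27 + 59/19) = -2 - 1010/513 = -2036/513 ≈ -3.9688)
K(I) = 41553/1018 - I/500 (K(I) = I/(-50 + 30*(-15)) - 162/(-2036/513) = I/(-50 - 450) - 162*(-513/2036) = I/(-500) + 41553/1018 = I*(-1/500) + 41553/1018 = -I/500 + 41553/1018 = 41553/1018 - I/500)
497232 + K(D) = 497232 + (41553/1018 - 1/500*71) = 497232 + (41553/1018 - 71/500) = 497232 + 10352111/254500 = 126555896111/254500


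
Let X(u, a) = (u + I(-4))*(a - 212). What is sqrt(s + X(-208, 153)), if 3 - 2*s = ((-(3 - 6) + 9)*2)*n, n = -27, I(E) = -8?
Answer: sqrt(52278)/2 ≈ 114.32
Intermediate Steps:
X(u, a) = (-212 + a)*(-8 + u) (X(u, a) = (u - 8)*(a - 212) = (-8 + u)*(-212 + a) = (-212 + a)*(-8 + u))
s = 651/2 (s = 3/2 - (-(3 - 6) + 9)*2*(-27)/2 = 3/2 - (-1*(-3) + 9)*2*(-27)/2 = 3/2 - (3 + 9)*2*(-27)/2 = 3/2 - 12*2*(-27)/2 = 3/2 - 12*(-27) = 3/2 - 1/2*(-648) = 3/2 + 324 = 651/2 ≈ 325.50)
sqrt(s + X(-208, 153)) = sqrt(651/2 + (1696 - 212*(-208) - 8*153 + 153*(-208))) = sqrt(651/2 + (1696 + 44096 - 1224 - 31824)) = sqrt(651/2 + 12744) = sqrt(26139/2) = sqrt(52278)/2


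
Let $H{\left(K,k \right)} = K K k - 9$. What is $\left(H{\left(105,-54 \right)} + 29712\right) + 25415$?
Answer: $-540232$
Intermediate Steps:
$H{\left(K,k \right)} = -9 + k K^{2}$ ($H{\left(K,k \right)} = K^{2} k - 9 = k K^{2} - 9 = -9 + k K^{2}$)
$\left(H{\left(105,-54 \right)} + 29712\right) + 25415 = \left(\left(-9 - 54 \cdot 105^{2}\right) + 29712\right) + 25415 = \left(\left(-9 - 595350\right) + 29712\right) + 25415 = \left(-595359 + 29712\right) + 25415 = -565647 + 25415 = -540232$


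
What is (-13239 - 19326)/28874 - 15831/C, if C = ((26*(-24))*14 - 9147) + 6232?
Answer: 77689479/336410974 ≈ 0.23094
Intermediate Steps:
C = -11651 (C = (-624*14 - 9147) + 6232 = (-8736 - 9147) + 6232 = -17883 + 6232 = -11651)
(-13239 - 19326)/28874 - 15831/C = (-13239 - 19326)/28874 - 15831/(-11651) = -32565*1/28874 - 15831*(-1/11651) = -32565/28874 + 15831/11651 = 77689479/336410974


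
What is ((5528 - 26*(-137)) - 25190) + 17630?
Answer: 1530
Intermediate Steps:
((5528 - 26*(-137)) - 25190) + 17630 = ((5528 - 1*(-3562)) - 25190) + 17630 = ((5528 + 3562) - 25190) + 17630 = (9090 - 25190) + 17630 = -16100 + 17630 = 1530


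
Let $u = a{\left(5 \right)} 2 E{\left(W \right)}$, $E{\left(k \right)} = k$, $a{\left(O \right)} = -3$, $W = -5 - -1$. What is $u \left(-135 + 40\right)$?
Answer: $-2280$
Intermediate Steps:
$W = -4$ ($W = -5 + 1 = -4$)
$u = 24$ ($u = \left(-3\right) 2 \left(-4\right) = \left(-6\right) \left(-4\right) = 24$)
$u \left(-135 + 40\right) = 24 \left(-135 + 40\right) = 24 \left(-95\right) = -2280$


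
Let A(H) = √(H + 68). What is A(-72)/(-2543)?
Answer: -2*I/2543 ≈ -0.00078647*I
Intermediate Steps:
A(H) = √(68 + H)
A(-72)/(-2543) = √(68 - 72)/(-2543) = √(-4)*(-1/2543) = (2*I)*(-1/2543) = -2*I/2543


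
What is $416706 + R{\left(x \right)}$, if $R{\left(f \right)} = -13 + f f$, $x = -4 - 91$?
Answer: $425718$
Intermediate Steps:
$x = -95$ ($x = -4 - 91 = -95$)
$R{\left(f \right)} = -13 + f^{2}$
$416706 + R{\left(x \right)} = 416706 - \left(13 - \left(-95\right)^{2}\right) = 416706 + \left(-13 + 9025\right) = 416706 + 9012 = 425718$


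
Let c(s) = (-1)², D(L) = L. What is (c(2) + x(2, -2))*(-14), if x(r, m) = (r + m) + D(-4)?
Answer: 42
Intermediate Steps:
c(s) = 1
x(r, m) = -4 + m + r (x(r, m) = (r + m) - 4 = (m + r) - 4 = -4 + m + r)
(c(2) + x(2, -2))*(-14) = (1 + (-4 - 2 + 2))*(-14) = (1 - 4)*(-14) = -3*(-14) = 42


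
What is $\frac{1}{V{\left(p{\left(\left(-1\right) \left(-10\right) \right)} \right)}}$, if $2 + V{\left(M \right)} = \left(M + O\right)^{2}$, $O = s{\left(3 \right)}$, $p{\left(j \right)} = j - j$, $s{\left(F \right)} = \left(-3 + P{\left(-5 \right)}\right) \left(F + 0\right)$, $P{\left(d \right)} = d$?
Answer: $\frac{1}{574} \approx 0.0017422$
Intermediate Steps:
$s{\left(F \right)} = - 8 F$ ($s{\left(F \right)} = \left(-3 - 5\right) \left(F + 0\right) = - 8 F$)
$p{\left(j \right)} = 0$
$O = -24$ ($O = \left(-8\right) 3 = -24$)
$V{\left(M \right)} = -2 + \left(-24 + M\right)^{2}$ ($V{\left(M \right)} = -2 + \left(M - 24\right)^{2} = -2 + \left(-24 + M\right)^{2}$)
$\frac{1}{V{\left(p{\left(\left(-1\right) \left(-10\right) \right)} \right)}} = \frac{1}{-2 + \left(-24 + 0\right)^{2}} = \frac{1}{-2 + \left(-24\right)^{2}} = \frac{1}{-2 + 576} = \frac{1}{574}$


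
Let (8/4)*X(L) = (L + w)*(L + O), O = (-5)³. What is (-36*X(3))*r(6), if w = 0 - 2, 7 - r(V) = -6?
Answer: 28548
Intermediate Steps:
O = -125
r(V) = 13 (r(V) = 7 - 1*(-6) = 7 + 6 = 13)
w = -2
X(L) = (-125 + L)*(-2 + L)/2 (X(L) = ((L - 2)*(L - 125))/2 = ((-2 + L)*(-125 + L))/2 = ((-125 + L)*(-2 + L))/2 = (-125 + L)*(-2 + L)/2)
(-36*X(3))*r(6) = -36*(125 + (½)*3² - 127/2*3)*13 = -36*(125 + (½)*9 - 381/2)*13 = -36*(125 + 9/2 - 381/2)*13 = -36*(-61)*13 = 2196*13 = 28548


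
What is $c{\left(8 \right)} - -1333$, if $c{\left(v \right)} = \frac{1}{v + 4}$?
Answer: $\frac{15997}{12} \approx 1333.1$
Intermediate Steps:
$c{\left(v \right)} = \frac{1}{4 + v}$
$c{\left(8 \right)} - -1333 = \frac{1}{4 + 8} - -1333 = \frac{1}{12} + 1333 = \frac{15997}{12}$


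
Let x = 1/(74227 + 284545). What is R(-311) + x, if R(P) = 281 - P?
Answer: 212393025/358772 ≈ 592.00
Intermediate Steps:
x = 1/358772 ≈ 2.7873e-6
R(-311) + x = (281 - 1*(-311)) + 1/358772 = (281 + 311) + 1/358772 = 592 + 1/358772 = 212393025/358772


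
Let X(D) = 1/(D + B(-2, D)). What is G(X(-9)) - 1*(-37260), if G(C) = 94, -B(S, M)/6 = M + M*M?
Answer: 37354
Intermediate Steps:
B(S, M) = -6*M - 6*M² (B(S, M) = -6*(M + M*M) = -6*(M + M²) = -6*M - 6*M²)
X(D) = 1/(D - 6*D*(1 + D))
G(X(-9)) - 1*(-37260) = 94 - 1*(-37260) = 94 + 37260 = 37354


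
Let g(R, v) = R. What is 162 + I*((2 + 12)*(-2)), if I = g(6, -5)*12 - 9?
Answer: -1602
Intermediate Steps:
I = 63 (I = 6*12 - 9 = 72 - 9 = 63)
162 + I*((2 + 12)*(-2)) = 162 + 63*((2 + 12)*(-2)) = 162 + 63*(14*(-2)) = 162 + 63*(-28) = 162 - 1764 = -1602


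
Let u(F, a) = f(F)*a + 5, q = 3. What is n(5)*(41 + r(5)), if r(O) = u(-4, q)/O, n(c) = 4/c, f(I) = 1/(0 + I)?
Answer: 837/25 ≈ 33.480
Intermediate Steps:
f(I) = 1/I
u(F, a) = 5 + a/F (u(F, a) = a/F + 5 = 5 + a/F)
r(O) = 17/(4*O) (r(O) = (5 + 3/(-4))/O = (5 + 3*(-¼))/O = (5 - ¾)/O = 17/(4*O))
n(5)*(41 + r(5)) = (4/5)*(41 + (17/4)/5) = (4*(⅕))*(41 + (17/4)*(⅕)) = 4*(41 + 17/20)/5 = (⅘)*(837/20) = 837/25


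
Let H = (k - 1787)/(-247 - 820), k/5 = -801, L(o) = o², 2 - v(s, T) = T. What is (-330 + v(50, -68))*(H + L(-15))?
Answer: -63925420/1067 ≈ -59911.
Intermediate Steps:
v(s, T) = 2 - T
k = -4005 (k = 5*(-801) = -4005)
H = 5792/1067 (H = (-4005 - 1787)/(-247 - 820) = -5792/(-1067) = -5792*(-1/1067) = 5792/1067 ≈ 5.4283)
(-330 + v(50, -68))*(H + L(-15)) = (-330 + (2 - 1*(-68)))*(5792/1067 + (-15)²) = (-330 + (2 + 68))*(5792/1067 + 225) = (-330 + 70)*(245867/1067) = -260*245867/1067 = -63925420/1067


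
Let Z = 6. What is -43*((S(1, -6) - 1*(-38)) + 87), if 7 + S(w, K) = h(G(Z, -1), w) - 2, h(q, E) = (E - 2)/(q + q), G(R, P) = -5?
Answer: -49923/10 ≈ -4992.3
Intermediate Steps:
h(q, E) = (-2 + E)/(2*q) (h(q, E) = (-2 + E)/((2*q)) = (-2 + E)*(1/(2*q)) = (-2 + E)/(2*q))
S(w, K) = -44/5 - w/10 (S(w, K) = -7 + ((½)*(-2 + w)/(-5) - 2) = -7 + ((½)*(-⅕)*(-2 + w) - 2) = -7 + ((⅕ - w/10) - 2) = -7 + (-9/5 - w/10) = -44/5 - w/10)
-43*((S(1, -6) - 1*(-38)) + 87) = -43*(((-44/5 - ⅒*1) - 1*(-38)) + 87) = -43*(((-44/5 - ⅒) + 38) + 87) = -43*((-89/10 + 38) + 87) = -43*(291/10 + 87) = -43*1161/10 = -49923/10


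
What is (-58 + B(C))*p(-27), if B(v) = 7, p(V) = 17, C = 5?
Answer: -867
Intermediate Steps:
(-58 + B(C))*p(-27) = (-58 + 7)*17 = -51*17 = -867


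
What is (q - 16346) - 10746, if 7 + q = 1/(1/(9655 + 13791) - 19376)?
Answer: -12310796468251/454289695 ≈ -27099.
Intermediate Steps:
q = -3180051311/454289695 (q = -7 + 1/(1/(9655 + 13791) - 19376) = -7 + 1/(1/23446 - 19376) = -7 + 1/(-454289695/23446) = -7 - 23446/454289695 = -3180051311/454289695 ≈ -7.0001)
(q - 16346) - 10746 = (-3180051311/454289695 - 16346) - 10746 = -7428999405781/454289695 - 10746 = -12310796468251/454289695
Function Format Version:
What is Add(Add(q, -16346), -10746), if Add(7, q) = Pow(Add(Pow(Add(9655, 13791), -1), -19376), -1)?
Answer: Rational(-12310796468251, 454289695) ≈ -27099.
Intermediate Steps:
q = Rational(-3180051311, 454289695) (q = Add(-7, Pow(Add(Pow(Add(9655, 13791), -1), -19376), -1)) = Add(-7, Pow(Add(Pow(23446, -1), -19376), -1)) = Add(-7, Pow(Add(Rational(1, 23446), -19376), -1)) = Add(-7, Pow(Rational(-454289695, 23446), -1)) = Add(-7, Rational(-23446, 454289695)) = Rational(-3180051311, 454289695) ≈ -7.0001)
Add(Add(q, -16346), -10746) = Add(Add(Rational(-3180051311, 454289695), -16346), -10746) = Add(Rational(-7428999405781, 454289695), -10746) = Rational(-12310796468251, 454289695)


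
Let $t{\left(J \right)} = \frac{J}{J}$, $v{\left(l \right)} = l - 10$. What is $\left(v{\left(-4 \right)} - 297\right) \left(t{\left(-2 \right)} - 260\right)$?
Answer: $80549$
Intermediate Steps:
$v{\left(l \right)} = -10 + l$
$t{\left(J \right)} = 1$
$\left(v{\left(-4 \right)} - 297\right) \left(t{\left(-2 \right)} - 260\right) = \left(\left(-10 - 4\right) - 297\right) \left(1 - 260\right) = \left(-14 - 297\right) \left(-259\right) = \left(-311\right) \left(-259\right) = 80549$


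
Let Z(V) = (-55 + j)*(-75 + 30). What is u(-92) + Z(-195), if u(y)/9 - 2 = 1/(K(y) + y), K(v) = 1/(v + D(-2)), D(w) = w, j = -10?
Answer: 2828129/961 ≈ 2942.9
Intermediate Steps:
K(v) = 1/(-2 + v) (K(v) = 1/(v - 2) = 1/(-2 + v))
Z(V) = 2925 (Z(V) = (-55 - 10)*(-75 + 30) = -65*(-45) = 2925)
u(y) = 18 + 9/(y + 1/(-2 + y)) (u(y) = 18 + 9/(1/(-2 + y) + y) = 18 + 9/(y + 1/(-2 + y)))
u(-92) + Z(-195) = 9*(-92)*(-3 + 2*(-92))/(1 + (-92)² - 2*(-92)) + 2925 = 9*(-92)*(-3 - 184)/(1 + 8464 + 184) + 2925 = 9*(-92)*(-187)/8649 + 2925 = 9*(-92)*(1/8649)*(-187) + 2925 = 17204/961 + 2925 = 2828129/961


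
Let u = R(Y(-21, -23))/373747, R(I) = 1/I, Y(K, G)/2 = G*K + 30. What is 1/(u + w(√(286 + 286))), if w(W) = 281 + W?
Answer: 41319634586465602026/11526707600103025455841 - 294089925879588168*√143/11526707600103025455841 ≈ 0.0032796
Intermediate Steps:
Y(K, G) = 60 + 2*G*K (Y(K, G) = 2*(G*K + 30) = 2*(30 + G*K) = 60 + 2*G*K)
u = 1/383464422 (u = 1/((60 + 2*(-23)*(-21))*373747) = (1/373747)/(60 + 966) = (1/373747)/1026 = (1/1026)*(1/373747) = 1/383464422 ≈ 2.6078e-9)
1/(u + w(√(286 + 286))) = 1/(1/383464422 + (281 + √(286 + 286))) = 1/(1/383464422 + (281 + √572)) = 1/(1/383464422 + (281 + 2*√143)) = 1/(107753502583/383464422 + 2*√143)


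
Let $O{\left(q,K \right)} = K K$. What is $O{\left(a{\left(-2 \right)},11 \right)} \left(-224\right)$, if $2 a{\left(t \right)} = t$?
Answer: $-27104$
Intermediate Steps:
$a{\left(t \right)} = \frac{t}{2}$
$O{\left(q,K \right)} = K^{2}$
$O{\left(a{\left(-2 \right)},11 \right)} \left(-224\right) = 11^{2} \left(-224\right) = 121 \left(-224\right) = -27104$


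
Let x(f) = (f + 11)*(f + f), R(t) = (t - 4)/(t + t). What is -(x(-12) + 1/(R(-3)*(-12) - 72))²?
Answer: -4255969/7396 ≈ -575.44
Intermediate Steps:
R(t) = (-4 + t)/(2*t) (R(t) = (-4 + t)/((2*t)) = (-4 + t)*(1/(2*t)) = (-4 + t)/(2*t))
x(f) = 2*f*(11 + f) (x(f) = (11 + f)*(2*f) = 2*f*(11 + f))
-(x(-12) + 1/(R(-3)*(-12) - 72))² = -(2*(-12)*(11 - 12) + 1/(((½)*(-4 - 3)/(-3))*(-12) - 72))² = -(2*(-12)*(-1) + 1/(((½)*(-⅓)*(-7))*(-12) - 72))² = -(24 + 1/((7/6)*(-12) - 72))² = -(24 + 1/(-14 - 72))² = -(24 + 1/(-86))² = -(24 - 1/86)² = -(2063/86)² = -1*4255969/7396 = -4255969/7396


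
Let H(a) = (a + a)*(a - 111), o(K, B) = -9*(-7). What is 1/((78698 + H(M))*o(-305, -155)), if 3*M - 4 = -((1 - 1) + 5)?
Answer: 1/4962650 ≈ 2.0151e-7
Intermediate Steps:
o(K, B) = 63
M = -⅓ (M = 4/3 + (-((1 - 1) + 5))/3 = 4/3 + (-(0 + 5))/3 = 4/3 + (-1*5)/3 = 4/3 + (⅓)*(-5) = 4/3 - 5/3 = -⅓ ≈ -0.33333)
H(a) = 2*a*(-111 + a) (H(a) = (2*a)*(-111 + a) = 2*a*(-111 + a))
1/((78698 + H(M))*o(-305, -155)) = 1/((78698 + 2*(-⅓)*(-111 - ⅓))*63) = (1/63)/(78698 + 2*(-⅓)*(-334/3)) = (1/63)/(78698 + 668/9) = (1/63)/(708950/9) = (9/708950)*(1/63) = 1/4962650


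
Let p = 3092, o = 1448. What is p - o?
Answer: 1644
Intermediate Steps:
p - o = 3092 - 1*1448 = 3092 - 1448 = 1644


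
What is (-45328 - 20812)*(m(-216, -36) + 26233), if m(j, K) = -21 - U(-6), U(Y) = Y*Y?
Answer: -1731280640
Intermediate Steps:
U(Y) = Y²
m(j, K) = -57 (m(j, K) = -21 - 1*(-6)² = -21 - 1*36 = -21 - 36 = -57)
(-45328 - 20812)*(m(-216, -36) + 26233) = (-45328 - 20812)*(-57 + 26233) = -66140*26176 = -1731280640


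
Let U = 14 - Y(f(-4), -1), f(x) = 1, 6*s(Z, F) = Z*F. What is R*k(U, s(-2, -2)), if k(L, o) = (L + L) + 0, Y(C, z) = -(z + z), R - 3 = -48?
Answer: -1080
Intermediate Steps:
s(Z, F) = F*Z/6 (s(Z, F) = (Z*F)/6 = (F*Z)/6 = F*Z/6)
R = -45 (R = 3 - 48 = -45)
Y(C, z) = -2*z
U = 12 (U = 14 - (-2)*(-1) = 14 - 1*2 = 14 - 2 = 12)
k(L, o) = 2*L (k(L, o) = 2*L + 0 = 2*L)
R*k(U, s(-2, -2)) = -90*12 = -45*24 = -1080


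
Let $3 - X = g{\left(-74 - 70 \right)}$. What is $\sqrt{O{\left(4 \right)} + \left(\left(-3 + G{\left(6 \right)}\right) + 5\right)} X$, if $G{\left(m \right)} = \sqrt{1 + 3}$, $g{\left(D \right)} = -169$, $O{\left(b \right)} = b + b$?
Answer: $344 \sqrt{3} \approx 595.83$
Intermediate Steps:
$O{\left(b \right)} = 2 b$
$G{\left(m \right)} = 2$ ($G{\left(m \right)} = \sqrt{4} = 2$)
$X = 172$ ($X = 3 - -169 = 3 + 169 = 172$)
$\sqrt{O{\left(4 \right)} + \left(\left(-3 + G{\left(6 \right)}\right) + 5\right)} X = \sqrt{2 \cdot 4 + \left(\left(-3 + 2\right) + 5\right)} 172 = \sqrt{8 + \left(-1 + 5\right)} 172 = \sqrt{8 + 4} \cdot 172 = \sqrt{12} \cdot 172 = 2 \sqrt{3} \cdot 172 = 344 \sqrt{3}$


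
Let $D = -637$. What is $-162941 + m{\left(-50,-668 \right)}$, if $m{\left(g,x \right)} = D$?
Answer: $-163578$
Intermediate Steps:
$m{\left(g,x \right)} = -637$
$-162941 + m{\left(-50,-668 \right)} = -162941 - 637 = -163578$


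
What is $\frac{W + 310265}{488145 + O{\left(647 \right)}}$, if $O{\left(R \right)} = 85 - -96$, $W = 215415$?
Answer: $\frac{262840}{244163} \approx 1.0765$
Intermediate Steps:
$O{\left(R \right)} = 181$ ($O{\left(R \right)} = 85 + 96 = 181$)
$\frac{W + 310265}{488145 + O{\left(647 \right)}} = \frac{215415 + 310265}{488145 + 181} = \frac{525680}{488326} = 525680 \cdot \frac{1}{488326} = \frac{262840}{244163}$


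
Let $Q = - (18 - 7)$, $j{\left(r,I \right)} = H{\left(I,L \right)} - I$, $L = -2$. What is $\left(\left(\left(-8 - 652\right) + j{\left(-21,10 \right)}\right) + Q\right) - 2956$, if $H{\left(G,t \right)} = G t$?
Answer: $-3657$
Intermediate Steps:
$j{\left(r,I \right)} = - 3 I$ ($j{\left(r,I \right)} = I \left(-2\right) - I = - 2 I - I = - 3 I$)
$Q = -11$ ($Q = \left(-1\right) 11 = -11$)
$\left(\left(\left(-8 - 652\right) + j{\left(-21,10 \right)}\right) + Q\right) - 2956 = \left(\left(\left(-8 - 652\right) - 30\right) - 11\right) - 2956 = \left(\left(-660 - 30\right) - 11\right) - 2956 = \left(-690 - 11\right) - 2956 = -701 - 2956 = -3657$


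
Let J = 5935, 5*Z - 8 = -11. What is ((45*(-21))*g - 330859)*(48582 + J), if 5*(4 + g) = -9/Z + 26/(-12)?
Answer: -35927193653/2 ≈ -1.7964e+10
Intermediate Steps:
Z = -3/5 (Z = 8/5 + (1/5)*(-11) = 8/5 - 11/5 = -3/5 ≈ -0.60000)
g = -43/30 (g = -4 + (-9/(-3/5) + 26/(-12))/5 = -4 + (-9*(-5/3) + 26*(-1/12))/5 = -4 + (15 - 13/6)/5 = -4 + (1/5)*(77/6) = -4 + 77/30 = -43/30 ≈ -1.4333)
((45*(-21))*g - 330859)*(48582 + J) = ((45*(-21))*(-43/30) - 330859)*(48582 + 5935) = (-945*(-43/30) - 330859)*54517 = (2709/2 - 330859)*54517 = -659009/2*54517 = -35927193653/2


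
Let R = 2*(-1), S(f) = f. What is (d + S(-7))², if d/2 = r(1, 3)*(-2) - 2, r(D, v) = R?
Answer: 9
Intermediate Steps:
R = -2
r(D, v) = -2
d = 4 (d = 2*(-2*(-2) - 2) = 2*(4 - 2) = 2*2 = 4)
(d + S(-7))² = (4 - 7)² = (-3)² = 9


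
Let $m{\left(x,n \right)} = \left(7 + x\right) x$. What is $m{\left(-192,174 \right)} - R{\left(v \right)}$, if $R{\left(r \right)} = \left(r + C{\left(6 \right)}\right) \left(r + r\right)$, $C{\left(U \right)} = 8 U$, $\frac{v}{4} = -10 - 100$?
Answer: $-309440$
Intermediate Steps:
$v = -440$ ($v = 4 \left(-10 - 100\right) = 4 \left(-110\right) = -440$)
$m{\left(x,n \right)} = x \left(7 + x\right)$
$R{\left(r \right)} = 2 r \left(48 + r\right)$ ($R{\left(r \right)} = \left(r + 8 \cdot 6\right) \left(r + r\right) = \left(r + 48\right) 2 r = \left(48 + r\right) 2 r = 2 r \left(48 + r\right)$)
$m{\left(-192,174 \right)} - R{\left(v \right)} = - 192 \left(7 - 192\right) - 2 \left(-440\right) \left(48 - 440\right) = \left(-192\right) \left(-185\right) - 2 \left(-440\right) \left(-392\right) = 35520 - 344960 = -309440$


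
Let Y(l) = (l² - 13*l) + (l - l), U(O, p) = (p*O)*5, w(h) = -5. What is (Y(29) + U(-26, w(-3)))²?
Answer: 1240996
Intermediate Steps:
U(O, p) = 5*O*p (U(O, p) = (O*p)*5 = 5*O*p)
Y(l) = l² - 13*l (Y(l) = (l² - 13*l) + 0 = l² - 13*l)
(Y(29) + U(-26, w(-3)))² = (29*(-13 + 29) + 5*(-26)*(-5))² = (29*16 + 650)² = (464 + 650)² = 1114² = 1240996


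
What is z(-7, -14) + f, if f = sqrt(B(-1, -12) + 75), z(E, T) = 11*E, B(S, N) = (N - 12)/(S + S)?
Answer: -77 + sqrt(87) ≈ -67.673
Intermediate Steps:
B(S, N) = (-12 + N)/(2*S) (B(S, N) = (-12 + N)/((2*S)) = (-12 + N)*(1/(2*S)) = (-12 + N)/(2*S))
f = sqrt(87) (f = sqrt((1/2)*(-12 - 12)/(-1) + 75) = sqrt((1/2)*(-1)*(-24) + 75) = sqrt(12 + 75) = sqrt(87) ≈ 9.3274)
z(-7, -14) + f = 11*(-7) + sqrt(87) = -77 + sqrt(87)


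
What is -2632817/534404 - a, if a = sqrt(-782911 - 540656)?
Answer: -2632817/534404 - 3*I*sqrt(147063) ≈ -4.9266 - 1150.5*I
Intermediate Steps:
a = 3*I*sqrt(147063) (a = sqrt(-1323567) = 3*I*sqrt(147063) ≈ 1150.5*I)
-2632817/534404 - a = -2632817/534404 - 3*I*sqrt(147063)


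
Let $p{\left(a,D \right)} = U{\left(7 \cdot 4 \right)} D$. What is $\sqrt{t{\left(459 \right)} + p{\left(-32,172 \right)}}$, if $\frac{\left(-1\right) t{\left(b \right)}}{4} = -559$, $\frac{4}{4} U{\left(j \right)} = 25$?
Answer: $2 \sqrt{1634} \approx 80.846$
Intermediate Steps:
$U{\left(j \right)} = 25$
$t{\left(b \right)} = 2236$ ($t{\left(b \right)} = \left(-4\right) \left(-559\right) = 2236$)
$p{\left(a,D \right)} = 25 D$
$\sqrt{t{\left(459 \right)} + p{\left(-32,172 \right)}} = \sqrt{2236 + 25 \cdot 172} = \sqrt{2236 + 4300} = \sqrt{6536} = 2 \sqrt{1634}$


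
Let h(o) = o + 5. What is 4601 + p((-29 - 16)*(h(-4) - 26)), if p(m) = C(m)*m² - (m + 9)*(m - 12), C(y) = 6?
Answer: 6336209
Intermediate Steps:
h(o) = 5 + o
p(m) = 6*m² - (-12 + m)*(9 + m) (p(m) = 6*m² - (m + 9)*(m - 12) = 6*m² - (9 + m)*(-12 + m) = 6*m² - (-12 + m)*(9 + m))
4601 + p((-29 - 16)*(h(-4) - 26)) = 4601 + (108 + 3*((-29 - 16)*((5 - 4) - 26)) + 5*((-29 - 16)*((5 - 4) - 26))²) = 4601 + (108 + 3*(-45*(1 - 26)) + 5*(-45*(1 - 26))²) = 4601 + (108 + 3*(-45*(-25)) + 5*(-45*(-25))²) = 4601 + (108 + 3*1125 + 5*1125²) = 4601 + (108 + 3375 + 5*1265625) = 4601 + (108 + 3375 + 6328125) = 4601 + 6331608 = 6336209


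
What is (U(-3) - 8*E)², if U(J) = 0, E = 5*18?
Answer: 518400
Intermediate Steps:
E = 90
(U(-3) - 8*E)² = (0 - 8*90)² = (0 - 720)² = (-720)² = 518400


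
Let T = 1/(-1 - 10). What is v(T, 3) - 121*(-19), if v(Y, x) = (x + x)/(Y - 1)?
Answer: 4587/2 ≈ 2293.5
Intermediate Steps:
T = -1/11 (T = 1/(-11) = -1/11 ≈ -0.090909)
v(Y, x) = 2*x/(-1 + Y) (v(Y, x) = (2*x)/(-1 + Y) = 2*x/(-1 + Y))
v(T, 3) - 121*(-19) = 2*3/(-1 - 1/11) - 121*(-19) = 2*3/(-12/11) + 2299 = 2*3*(-11/12) + 2299 = -11/2 + 2299 = 4587/2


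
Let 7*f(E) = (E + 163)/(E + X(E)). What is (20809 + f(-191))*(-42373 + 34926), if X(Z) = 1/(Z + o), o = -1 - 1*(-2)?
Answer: -5623826793013/36291 ≈ -1.5496e+8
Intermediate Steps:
o = 1 (o = -1 + 2 = 1)
X(Z) = 1/(1 + Z) (X(Z) = 1/(Z + 1) = 1/(1 + Z))
f(E) = (163 + E)/(7*(E + 1/(1 + E))) (f(E) = ((E + 163)/(E + 1/(1 + E)))/7 = ((163 + E)/(E + 1/(1 + E)))/7 = (163 + E)/(7*(E + 1/(1 + E))))
(20809 + f(-191))*(-42373 + 34926) = (20809 + (1 - 191)*(163 - 191)/(7*(1 - 191*(1 - 191))))*(-42373 + 34926) = (20809 + (⅐)*(-190)*(-28)/(1 - 191*(-190)))*(-7447) = (20809 + (⅐)*(-190)*(-28)/(1 + 36290))*(-7447) = (20809 + (⅐)*(-190)*(-28)/36291)*(-7447) = (20809 + (⅐)*(1/36291)*(-190)*(-28))*(-7447) = (20809 + 760/36291)*(-7447) = (755180179/36291)*(-7447) = -5623826793013/36291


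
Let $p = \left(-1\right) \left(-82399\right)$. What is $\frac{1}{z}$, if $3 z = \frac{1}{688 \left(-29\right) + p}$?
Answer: $187341$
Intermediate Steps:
$p = 82399$
$z = \frac{1}{187341}$ ($z = \frac{1}{3 \left(688 \left(-29\right) + 82399\right)} = \frac{1}{3 \left(-19952 + 82399\right)} = \frac{1}{3 \cdot 62447} = \frac{1}{3} \cdot \frac{1}{62447} = \frac{1}{187341} \approx 5.3379 \cdot 10^{-6}$)
$\frac{1}{z} = \frac{1}{\frac{1}{187341}} = 187341$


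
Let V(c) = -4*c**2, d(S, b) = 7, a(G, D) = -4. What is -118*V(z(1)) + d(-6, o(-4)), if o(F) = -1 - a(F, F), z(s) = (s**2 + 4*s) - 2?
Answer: 4255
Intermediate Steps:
z(s) = -2 + s**2 + 4*s
o(F) = 3 (o(F) = -1 - 1*(-4) = -1 + 4 = 3)
-118*V(z(1)) + d(-6, o(-4)) = -(-472)*(-2 + 1**2 + 4*1)**2 + 7 = -(-472)*(-2 + 1 + 4)**2 + 7 = -(-472)*3**2 + 7 = -(-472)*9 + 7 = -118*(-36) + 7 = 4248 + 7 = 4255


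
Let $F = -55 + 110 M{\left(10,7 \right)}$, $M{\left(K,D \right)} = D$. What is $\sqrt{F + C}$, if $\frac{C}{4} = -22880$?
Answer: $i \sqrt{90805} \approx 301.34 i$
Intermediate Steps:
$C = -91520$ ($C = 4 \left(-22880\right) = -91520$)
$F = 715$ ($F = -55 + 110 \cdot 7 = -55 + 770 = 715$)
$\sqrt{F + C} = \sqrt{715 - 91520} = \sqrt{-90805} = i \sqrt{90805}$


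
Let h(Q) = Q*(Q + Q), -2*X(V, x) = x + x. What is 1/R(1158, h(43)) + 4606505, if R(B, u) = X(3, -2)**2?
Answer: 18426021/4 ≈ 4.6065e+6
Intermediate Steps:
X(V, x) = -x (X(V, x) = -(x + x)/2 = -x)
h(Q) = 2*Q**2 (h(Q) = Q*(2*Q) = 2*Q**2)
R(B, u) = 4 (R(B, u) = (-1*(-2))**2 = 2**2 = 4)
1/R(1158, h(43)) + 4606505 = 1/4 + 4606505 = 18426021/4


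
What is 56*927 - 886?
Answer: 51026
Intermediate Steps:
56*927 - 886 = 51912 - 886 = 51026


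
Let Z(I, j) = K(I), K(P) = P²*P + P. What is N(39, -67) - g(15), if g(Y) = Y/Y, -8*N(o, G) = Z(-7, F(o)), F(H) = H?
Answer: 171/4 ≈ 42.750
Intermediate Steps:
K(P) = P + P³ (K(P) = P³ + P = P + P³)
Z(I, j) = I + I³
N(o, G) = 175/4 (N(o, G) = -(-7 + (-7)³)/8 = -(-7 - 343)/8 = -⅛*(-350) = 175/4)
g(Y) = 1
N(39, -67) - g(15) = 175/4 - 1*1 = 175/4 - 1 = 171/4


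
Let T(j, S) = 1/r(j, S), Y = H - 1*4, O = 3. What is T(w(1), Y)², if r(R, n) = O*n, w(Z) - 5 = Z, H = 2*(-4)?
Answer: 1/1296 ≈ 0.00077160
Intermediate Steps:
H = -8
w(Z) = 5 + Z
r(R, n) = 3*n
Y = -12 (Y = -8 - 1*4 = -8 - 4 = -12)
T(j, S) = 1/(3*S)
T(w(1), Y)² = ((⅓)/(-12))² = ((⅓)*(-1/12))² = (-1/36)² = 1/1296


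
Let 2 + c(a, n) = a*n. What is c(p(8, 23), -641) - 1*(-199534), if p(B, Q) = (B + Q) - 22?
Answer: 193763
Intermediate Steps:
p(B, Q) = -22 + B + Q
c(a, n) = -2 + a*n
c(p(8, 23), -641) - 1*(-199534) = (-2 + (-22 + 8 + 23)*(-641)) - 1*(-199534) = (-2 + 9*(-641)) + 199534 = (-2 - 5769) + 199534 = -5771 + 199534 = 193763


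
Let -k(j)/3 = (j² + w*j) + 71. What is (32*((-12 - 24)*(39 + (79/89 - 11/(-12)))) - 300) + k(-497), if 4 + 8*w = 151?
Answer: -541938399/712 ≈ -7.6115e+5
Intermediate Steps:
w = 147/8 (w = -½ + (⅛)*151 = -½ + 151/8 = 147/8 ≈ 18.375)
k(j) = -213 - 3*j² - 441*j/8 (k(j) = -3*((j² + 147*j/8) + 71) = -3*(71 + j² + 147*j/8) = -213 - 3*j² - 441*j/8)
(32*((-12 - 24)*(39 + (79/89 - 11/(-12)))) - 300) + k(-497) = (32*((-12 - 24)*(39 + (79/89 - 11/(-12)))) - 300) + (-213 - 3*(-497)² - 441/8*(-497)) = (32*(-36*(39 + (79*(1/89) - 11*(-1/12)))) - 300) + (-213 - 3*247009 + 219177/8) = (32*(-36*(39 + (79/89 + 11/12))) - 300) + (-213 - 741027 + 219177/8) = (32*(-36*(39 + 1927/1068)) - 300) - 5710743/8 = (32*(-36*43579/1068) - 300) - 5710743/8 = (32*(-130737/89) - 300) - 5710743/8 = (-4183584/89 - 300) - 5710743/8 = -4210284/89 - 5710743/8 = -541938399/712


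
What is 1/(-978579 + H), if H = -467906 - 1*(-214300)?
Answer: -1/1232185 ≈ -8.1157e-7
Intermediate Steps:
H = -253606 (H = -467906 + 214300 = -253606)
1/(-978579 + H) = 1/(-978579 - 253606) = 1/(-1232185) = -1/1232185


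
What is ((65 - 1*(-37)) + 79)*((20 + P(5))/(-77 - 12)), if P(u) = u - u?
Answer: -3620/89 ≈ -40.674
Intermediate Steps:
P(u) = 0
((65 - 1*(-37)) + 79)*((20 + P(5))/(-77 - 12)) = ((65 - 1*(-37)) + 79)*((20 + 0)/(-77 - 12)) = ((65 + 37) + 79)*(20/(-89)) = (102 + 79)*(20*(-1/89)) = 181*(-20/89) = -3620/89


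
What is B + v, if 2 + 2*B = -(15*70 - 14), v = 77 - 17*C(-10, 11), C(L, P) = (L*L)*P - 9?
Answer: -18989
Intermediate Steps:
C(L, P) = -9 + P*L**2 (C(L, P) = L**2*P - 9 = P*L**2 - 9 = -9 + P*L**2)
v = -18470 (v = 77 - 17*(-9 + 11*(-10)**2) = 77 - 17*(-9 + 11*100) = 77 - 17*(-9 + 1100) = 77 - 17*1091 = 77 - 18547 = -18470)
B = -519 (B = -1 + (-(15*70 - 14))/2 = -1 + (-(1050 - 14))/2 = -1 + (-1*1036)/2 = -1 + (1/2)*(-1036) = -1 - 518 = -519)
B + v = -519 - 18470 = -18989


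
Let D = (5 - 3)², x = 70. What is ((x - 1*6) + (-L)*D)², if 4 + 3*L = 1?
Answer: 4624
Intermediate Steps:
L = -1 (L = -4/3 + (⅓)*1 = -4/3 + ⅓ = -1)
D = 4 (D = 2² = 4)
((x - 1*6) + (-L)*D)² = ((70 - 1*6) - 1*(-1)*4)² = ((70 - 6) + 1*4)² = (64 + 4)² = 68² = 4624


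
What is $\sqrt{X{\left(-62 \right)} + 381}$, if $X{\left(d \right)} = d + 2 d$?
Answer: $\sqrt{195} \approx 13.964$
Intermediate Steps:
$X{\left(d \right)} = 3 d$
$\sqrt{X{\left(-62 \right)} + 381} = \sqrt{3 \left(-62\right) + 381} = \sqrt{-186 + 381} = \sqrt{195}$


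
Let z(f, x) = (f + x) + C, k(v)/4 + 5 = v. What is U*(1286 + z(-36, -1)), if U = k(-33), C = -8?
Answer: -188632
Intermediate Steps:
k(v) = -20 + 4*v
U = -152 (U = -20 + 4*(-33) = -20 - 132 = -152)
z(f, x) = -8 + f + x (z(f, x) = (f + x) - 8 = -8 + f + x)
U*(1286 + z(-36, -1)) = -152*(1286 + (-8 - 36 - 1)) = -152*(1286 - 45) = -152*1241 = -188632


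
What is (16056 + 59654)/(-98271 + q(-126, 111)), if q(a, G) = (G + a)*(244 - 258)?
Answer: -75710/98061 ≈ -0.77207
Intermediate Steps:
q(a, G) = -14*G - 14*a (q(a, G) = (G + a)*(-14) = -14*G - 14*a)
(16056 + 59654)/(-98271 + q(-126, 111)) = (16056 + 59654)/(-98271 + (-14*111 - 14*(-126))) = 75710/(-98271 + (-1554 + 1764)) = 75710/(-98271 + 210) = 75710/(-98061) = 75710*(-1/98061) = -75710/98061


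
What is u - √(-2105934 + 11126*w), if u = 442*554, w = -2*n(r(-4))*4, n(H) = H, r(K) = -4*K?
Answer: 244868 - I*√3530062 ≈ 2.4487e+5 - 1878.8*I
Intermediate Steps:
w = -128 (w = -(-8)*(-4)*4 = -2*16*4 = -32*4 = -128)
u = 244868
u - √(-2105934 + 11126*w) = 244868 - √(-2105934 + 11126*(-128)) = 244868 - √(-2105934 - 1424128) = 244868 - √(-3530062) = 244868 - I*√3530062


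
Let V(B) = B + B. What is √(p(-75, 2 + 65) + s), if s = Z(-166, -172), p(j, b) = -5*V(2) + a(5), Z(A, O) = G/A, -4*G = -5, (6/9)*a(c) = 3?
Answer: I*√1709302/332 ≈ 3.938*I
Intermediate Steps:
a(c) = 9/2 (a(c) = (3/2)*3 = 9/2)
G = 5/4 (G = -¼*(-5) = 5/4 ≈ 1.2500)
V(B) = 2*B
Z(A, O) = 5/(4*A)
p(j, b) = -31/2 (p(j, b) = -10*2 + 9/2 = -5*4 + 9/2 = -20 + 9/2 = -31/2)
s = -5/664 (s = (5/4)/(-166) = (5/4)*(-1/166) = -5/664 ≈ -0.0075301)
√(p(-75, 2 + 65) + s) = √(-31/2 - 5/664) = √(-10297/664) = I*√1709302/332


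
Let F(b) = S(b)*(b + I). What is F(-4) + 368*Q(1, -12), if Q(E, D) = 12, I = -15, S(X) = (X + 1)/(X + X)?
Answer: 35271/8 ≈ 4408.9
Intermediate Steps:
S(X) = (1 + X)/(2*X) (S(X) = (1 + X)/((2*X)) = (1 + X)*(1/(2*X)) = (1 + X)/(2*X))
F(b) = (1 + b)*(-15 + b)/(2*b) (F(b) = ((1 + b)/(2*b))*(b - 15) = ((1 + b)/(2*b))*(-15 + b) = (1 + b)*(-15 + b)/(2*b))
F(-4) + 368*Q(1, -12) = (½)*(1 - 4)*(-15 - 4)/(-4) + 368*12 = (½)*(-¼)*(-3)*(-19) + 4416 = -57/8 + 4416 = 35271/8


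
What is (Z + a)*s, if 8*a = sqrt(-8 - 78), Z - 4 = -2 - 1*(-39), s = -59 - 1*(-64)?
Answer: 205 + 5*I*sqrt(86)/8 ≈ 205.0 + 5.796*I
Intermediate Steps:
s = 5 (s = -59 + 64 = 5)
Z = 41 (Z = 4 + (-2 - 1*(-39)) = 4 + (-2 + 39) = 4 + 37 = 41)
a = I*sqrt(86)/8 (a = sqrt(-8 - 78)/8 = sqrt(-86)/8 = (I*sqrt(86))/8 = I*sqrt(86)/8 ≈ 1.1592*I)
(Z + a)*s = (41 + I*sqrt(86)/8)*5 = 205 + 5*I*sqrt(86)/8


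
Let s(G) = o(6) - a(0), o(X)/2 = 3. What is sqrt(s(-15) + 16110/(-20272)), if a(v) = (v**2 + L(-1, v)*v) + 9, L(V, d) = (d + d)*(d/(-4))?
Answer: I*sqrt(97465242)/5068 ≈ 1.948*I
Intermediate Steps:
L(V, d) = -d**2/2 (L(V, d) = (2*d)*(d*(-1/4)) = (2*d)*(-d/4) = -d**2/2)
o(X) = 6 (o(X) = 2*3 = 6)
a(v) = 9 + v**2 - v**3/2 (a(v) = (v**2 + (-v**2/2)*v) + 9 = (v**2 - v**3/2) + 9 = 9 + v**2 - v**3/2)
s(G) = -3 (s(G) = 6 - (9 + 0**2 - 1/2*0**3) = 6 - (9 + 0 - 1/2*0) = 6 - (9 + 0 + 0) = 6 - 1*9 = 6 - 9 = -3)
sqrt(s(-15) + 16110/(-20272)) = sqrt(-3 + 16110/(-20272)) = sqrt(-3 + 16110*(-1/20272)) = sqrt(-3 - 8055/10136) = sqrt(-38463/10136) = I*sqrt(97465242)/5068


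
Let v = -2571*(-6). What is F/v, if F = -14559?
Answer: -4853/5142 ≈ -0.94380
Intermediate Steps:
v = 15426
F/v = -14559/15426 = -14559*1/15426 = -4853/5142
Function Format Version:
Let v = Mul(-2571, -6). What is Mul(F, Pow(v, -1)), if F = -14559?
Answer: Rational(-4853, 5142) ≈ -0.94380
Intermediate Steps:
v = 15426
Mul(F, Pow(v, -1)) = Mul(-14559, Pow(15426, -1)) = Mul(-14559, Rational(1, 15426)) = Rational(-4853, 5142)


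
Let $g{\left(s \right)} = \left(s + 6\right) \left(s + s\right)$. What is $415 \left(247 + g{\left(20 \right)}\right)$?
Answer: $534105$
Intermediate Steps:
$g{\left(s \right)} = 2 s \left(6 + s\right)$ ($g{\left(s \right)} = \left(6 + s\right) 2 s = 2 s \left(6 + s\right)$)
$415 \left(247 + g{\left(20 \right)}\right) = 415 \left(247 + 2 \cdot 20 \left(6 + 20\right)\right) = 415 \left(247 + 2 \cdot 20 \cdot 26\right) = 415 \left(247 + 1040\right) = 415 \cdot 1287 = 534105$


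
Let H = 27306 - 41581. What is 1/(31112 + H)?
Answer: 1/16837 ≈ 5.9393e-5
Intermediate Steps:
H = -14275
1/(31112 + H) = 1/(31112 - 14275) = 1/16837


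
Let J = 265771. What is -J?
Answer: -265771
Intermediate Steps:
-J = -1*265771 = -265771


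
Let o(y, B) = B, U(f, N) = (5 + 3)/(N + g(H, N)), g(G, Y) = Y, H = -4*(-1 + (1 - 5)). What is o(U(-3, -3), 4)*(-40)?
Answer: -160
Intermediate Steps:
H = 20 (H = -4*(-1 - 4) = -4*(-5) = 20)
U(f, N) = 4/N (U(f, N) = (5 + 3)/(N + N) = 8/((2*N)) = 8*(1/(2*N)) = 4/N)
o(U(-3, -3), 4)*(-40) = 4*(-40) = -160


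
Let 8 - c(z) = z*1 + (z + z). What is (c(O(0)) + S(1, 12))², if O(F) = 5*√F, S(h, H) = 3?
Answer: 121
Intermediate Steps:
c(z) = 8 - 3*z (c(z) = 8 - (z*1 + (z + z)) = 8 - (z + 2*z) = 8 - 3*z)
(c(O(0)) + S(1, 12))² = ((8 - 15*√0) + 3)² = ((8 - 15*0) + 3)² = ((8 - 3*0) + 3)² = ((8 + 0) + 3)² = (8 + 3)² = 11² = 121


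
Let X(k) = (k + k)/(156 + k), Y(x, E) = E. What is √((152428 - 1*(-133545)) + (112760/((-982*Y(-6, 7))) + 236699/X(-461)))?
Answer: 3*√406430780571100642/3168914 ≈ 603.54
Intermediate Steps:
X(k) = 2*k/(156 + k) (X(k) = (2*k)/(156 + k) = 2*k/(156 + k))
√((152428 - 1*(-133545)) + (112760/((-982*Y(-6, 7))) + 236699/X(-461))) = √((152428 - 1*(-133545)) + (112760/((-982*7)) + 236699/((2*(-461)/(156 - 461))))) = √((152428 + 133545) + (112760/(-6874) + 236699/((2*(-461)/(-305))))) = √(285973 + (112760*(-1/6874) + 236699/((2*(-461)*(-1/305))))) = √(285973 + (-56380/3437 + 236699/(922/305))) = √(285973 + (-56380/3437 + 236699*(305/922))) = √(285973 + (-56380/3437 + 72193195/922)) = √(285973 + 248076028855/3168914) = √(1154299872177/3168914) = 3*√406430780571100642/3168914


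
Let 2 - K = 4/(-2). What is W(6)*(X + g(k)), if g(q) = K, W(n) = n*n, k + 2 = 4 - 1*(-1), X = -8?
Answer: -144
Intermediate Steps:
k = 3 (k = -2 + (4 - 1*(-1)) = -2 + (4 + 1) = -2 + 5 = 3)
W(n) = n²
K = 4 (K = 2 - 4/(-2) = 2 - 4*(-1)/2 = 2 - 1*(-2) = 2 + 2 = 4)
g(q) = 4
W(6)*(X + g(k)) = 6²*(-8 + 4) = 36*(-4) = -144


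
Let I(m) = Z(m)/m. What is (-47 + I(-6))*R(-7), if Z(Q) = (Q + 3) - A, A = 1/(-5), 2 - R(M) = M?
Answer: -2094/5 ≈ -418.80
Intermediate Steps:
R(M) = 2 - M
A = -1/5 ≈ -0.20000
Z(Q) = 16/5 + Q (Z(Q) = (Q + 3) - 1*(-1/5) = (3 + Q) + 1/5 = 16/5 + Q)
I(m) = (16/5 + m)/m
(-47 + I(-6))*R(-7) = (-47 + (16/5 - 6)/(-6))*(2 - 1*(-7)) = (-47 - 1/6*(-14/5))*(2 + 7) = (-47 + 7/15)*9 = -698/15*9 = -2094/5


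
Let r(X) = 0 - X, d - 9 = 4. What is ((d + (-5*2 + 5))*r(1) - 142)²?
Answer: 22500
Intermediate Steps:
d = 13 (d = 9 + 4 = 13)
r(X) = -X
((d + (-5*2 + 5))*r(1) - 142)² = ((13 + (-5*2 + 5))*(-1*1) - 142)² = ((13 + (-10 + 5))*(-1) - 142)² = ((13 - 5)*(-1) - 142)² = (8*(-1) - 142)² = (-8 - 142)² = (-150)² = 22500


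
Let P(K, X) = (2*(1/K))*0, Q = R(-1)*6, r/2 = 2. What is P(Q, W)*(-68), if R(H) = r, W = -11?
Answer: 0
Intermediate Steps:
r = 4 (r = 2*2 = 4)
R(H) = 4
Q = 24 (Q = 4*6 = 24)
P(K, X) = 0 (P(K, X) = (2/K)*0 = 0)
P(Q, W)*(-68) = 0*(-68) = 0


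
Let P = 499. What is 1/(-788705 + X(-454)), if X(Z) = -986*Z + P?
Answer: -1/340562 ≈ -2.9363e-6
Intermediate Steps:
X(Z) = 499 - 986*Z (X(Z) = -986*Z + 499 = 499 - 986*Z)
1/(-788705 + X(-454)) = 1/(-788705 + (499 - 986*(-454))) = 1/(-788705 + (499 + 447644)) = 1/(-788705 + 448143) = 1/(-340562) = -1/340562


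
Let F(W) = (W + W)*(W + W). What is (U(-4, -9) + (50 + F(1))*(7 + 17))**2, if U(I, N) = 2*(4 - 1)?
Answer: 1695204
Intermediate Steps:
F(W) = 4*W**2 (F(W) = (2*W)*(2*W) = 4*W**2)
U(I, N) = 6 (U(I, N) = 2*3 = 6)
(U(-4, -9) + (50 + F(1))*(7 + 17))**2 = (6 + (50 + 4*1**2)*(7 + 17))**2 = (6 + (50 + 4*1)*24)**2 = (6 + (50 + 4)*24)**2 = (6 + 54*24)**2 = (6 + 1296)**2 = 1302**2 = 1695204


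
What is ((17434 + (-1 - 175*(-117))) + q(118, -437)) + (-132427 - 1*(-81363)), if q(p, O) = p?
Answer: -13038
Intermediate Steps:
((17434 + (-1 - 175*(-117))) + q(118, -437)) + (-132427 - 1*(-81363)) = ((17434 + (-1 - 175*(-117))) + 118) + (-132427 - 1*(-81363)) = ((17434 + (-1 + 20475)) + 118) + (-132427 + 81363) = ((17434 + 20474) + 118) - 51064 = (37908 + 118) - 51064 = 38026 - 51064 = -13038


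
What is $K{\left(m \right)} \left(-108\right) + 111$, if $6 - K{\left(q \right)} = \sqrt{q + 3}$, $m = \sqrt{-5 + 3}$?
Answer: $-537 + 108 \sqrt{3 + i \sqrt{2}} \approx -345.07 + 42.972 i$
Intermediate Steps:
$m = i \sqrt{2}$ ($m = \sqrt{-2} = i \sqrt{2} \approx 1.4142 i$)
$K{\left(q \right)} = 6 - \sqrt{3 + q}$ ($K{\left(q \right)} = 6 - \sqrt{q + 3} = 6 - \sqrt{3 + q}$)
$K{\left(m \right)} \left(-108\right) + 111 = \left(6 - \sqrt{3 + i \sqrt{2}}\right) \left(-108\right) + 111 = \left(-648 + 108 \sqrt{3 + i \sqrt{2}}\right) + 111 = -537 + 108 \sqrt{3 + i \sqrt{2}}$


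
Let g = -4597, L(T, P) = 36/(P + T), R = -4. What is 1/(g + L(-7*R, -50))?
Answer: -11/50585 ≈ -0.00021746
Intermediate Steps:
1/(g + L(-7*R, -50)) = 1/(-4597 + 36/(-50 - 7*(-4))) = 1/(-4597 + 36/(-50 + 28)) = 1/(-4597 + 36/(-22)) = 1/(-4597 + 36*(-1/22)) = 1/(-4597 - 18/11) = 1/(-50585/11) = -11/50585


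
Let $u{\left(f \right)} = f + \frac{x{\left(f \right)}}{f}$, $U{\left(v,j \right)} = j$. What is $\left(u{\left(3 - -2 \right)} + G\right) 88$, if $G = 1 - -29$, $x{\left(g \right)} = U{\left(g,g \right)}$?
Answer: $3168$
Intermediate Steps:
$x{\left(g \right)} = g$
$G = 30$ ($G = 1 + 29 = 30$)
$u{\left(f \right)} = 1 + f$ ($u{\left(f \right)} = f + \frac{f}{f} = f + 1 = 1 + f$)
$\left(u{\left(3 - -2 \right)} + G\right) 88 = \left(\left(1 + \left(3 - -2\right)\right) + 30\right) 88 = \left(\left(1 + \left(3 + 2\right)\right) + 30\right) 88 = \left(\left(1 + 5\right) + 30\right) 88 = \left(6 + 30\right) 88 = 36 \cdot 88 = 3168$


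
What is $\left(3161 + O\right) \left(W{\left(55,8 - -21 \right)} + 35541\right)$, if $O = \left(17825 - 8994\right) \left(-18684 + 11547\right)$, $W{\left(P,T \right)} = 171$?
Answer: $-2250701874432$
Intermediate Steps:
$O = -63026847$ ($O = 8831 \left(-7137\right) = -63026847$)
$\left(3161 + O\right) \left(W{\left(55,8 - -21 \right)} + 35541\right) = \left(3161 - 63026847\right) \left(171 + 35541\right) = \left(-63023686\right) 35712 = -2250701874432$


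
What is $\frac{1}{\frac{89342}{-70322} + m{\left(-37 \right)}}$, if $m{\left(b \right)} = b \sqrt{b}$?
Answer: $- \frac{1570677031}{62624092784654} + \frac{45742949077 i \sqrt{37}}{62624092784654} \approx -2.5081 \cdot 10^{-5} + 0.0044431 i$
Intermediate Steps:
$m{\left(b \right)} = b^{\frac{3}{2}}$
$\frac{1}{\frac{89342}{-70322} + m{\left(-37 \right)}} = \frac{1}{\frac{89342}{-70322} + \left(-37\right)^{\frac{3}{2}}} = \frac{1}{89342 \left(- \frac{1}{70322}\right) - 37 i \sqrt{37}} = \frac{1}{- \frac{44671}{35161} - 37 i \sqrt{37}}$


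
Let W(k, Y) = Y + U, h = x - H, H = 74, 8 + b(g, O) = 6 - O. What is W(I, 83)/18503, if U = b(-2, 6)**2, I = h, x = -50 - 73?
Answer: 147/18503 ≈ 0.0079447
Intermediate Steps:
x = -123
b(g, O) = -2 - O (b(g, O) = -8 + (6 - O) = -2 - O)
h = -197 (h = -123 - 1*74 = -123 - 74 = -197)
I = -197
U = 64 (U = (-2 - 1*6)**2 = (-2 - 6)**2 = (-8)**2 = 64)
W(k, Y) = 64 + Y (W(k, Y) = Y + 64 = 64 + Y)
W(I, 83)/18503 = (64 + 83)/18503 = 147*(1/18503) = 147/18503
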